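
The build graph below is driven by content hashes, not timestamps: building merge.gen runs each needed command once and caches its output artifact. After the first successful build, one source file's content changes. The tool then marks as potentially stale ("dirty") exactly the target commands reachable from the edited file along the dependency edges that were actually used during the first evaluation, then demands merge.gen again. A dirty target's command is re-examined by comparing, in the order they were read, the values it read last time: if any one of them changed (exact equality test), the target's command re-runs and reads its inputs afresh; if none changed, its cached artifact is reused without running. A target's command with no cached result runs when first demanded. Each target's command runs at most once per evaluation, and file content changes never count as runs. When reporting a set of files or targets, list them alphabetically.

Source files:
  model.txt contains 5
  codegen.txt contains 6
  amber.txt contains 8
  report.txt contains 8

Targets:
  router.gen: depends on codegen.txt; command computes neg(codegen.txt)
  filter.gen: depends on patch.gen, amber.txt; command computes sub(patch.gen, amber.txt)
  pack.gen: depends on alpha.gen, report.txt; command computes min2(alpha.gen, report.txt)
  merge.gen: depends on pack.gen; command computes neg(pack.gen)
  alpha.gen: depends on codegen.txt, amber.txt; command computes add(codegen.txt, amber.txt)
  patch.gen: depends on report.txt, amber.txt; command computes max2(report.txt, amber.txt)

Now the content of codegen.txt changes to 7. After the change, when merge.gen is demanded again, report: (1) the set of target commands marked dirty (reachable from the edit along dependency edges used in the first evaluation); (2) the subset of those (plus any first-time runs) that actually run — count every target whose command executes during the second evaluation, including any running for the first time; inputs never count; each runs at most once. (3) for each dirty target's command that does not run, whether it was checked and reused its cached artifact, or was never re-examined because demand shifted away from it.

Dirty set: alpha.gen, merge.gen, pack.gen.
Run set: alpha.gen, pack.gen (2 run).
Re-examined without running (cache reused): merge.gen.
The important point: pack.gen recomputes to an identical value, and the output ends up unchanged.

Initial pass — values computed on the first demand:
  alpha.gen = add(6, 8) = 14
  pack.gen = min2(14, 8) = 8
  merge.gen = neg(8) = -8

Second demand — change propagation:
  alpha.gen: re-runs because codegen.txt 6->7; new result 15.
  pack.gen: re-runs because alpha.gen 14->15; new result 8 (unchanged).
  merge.gen: re-examined; everything it read last time is the same (pack.gen unchanged) — cache -8 kept, no run.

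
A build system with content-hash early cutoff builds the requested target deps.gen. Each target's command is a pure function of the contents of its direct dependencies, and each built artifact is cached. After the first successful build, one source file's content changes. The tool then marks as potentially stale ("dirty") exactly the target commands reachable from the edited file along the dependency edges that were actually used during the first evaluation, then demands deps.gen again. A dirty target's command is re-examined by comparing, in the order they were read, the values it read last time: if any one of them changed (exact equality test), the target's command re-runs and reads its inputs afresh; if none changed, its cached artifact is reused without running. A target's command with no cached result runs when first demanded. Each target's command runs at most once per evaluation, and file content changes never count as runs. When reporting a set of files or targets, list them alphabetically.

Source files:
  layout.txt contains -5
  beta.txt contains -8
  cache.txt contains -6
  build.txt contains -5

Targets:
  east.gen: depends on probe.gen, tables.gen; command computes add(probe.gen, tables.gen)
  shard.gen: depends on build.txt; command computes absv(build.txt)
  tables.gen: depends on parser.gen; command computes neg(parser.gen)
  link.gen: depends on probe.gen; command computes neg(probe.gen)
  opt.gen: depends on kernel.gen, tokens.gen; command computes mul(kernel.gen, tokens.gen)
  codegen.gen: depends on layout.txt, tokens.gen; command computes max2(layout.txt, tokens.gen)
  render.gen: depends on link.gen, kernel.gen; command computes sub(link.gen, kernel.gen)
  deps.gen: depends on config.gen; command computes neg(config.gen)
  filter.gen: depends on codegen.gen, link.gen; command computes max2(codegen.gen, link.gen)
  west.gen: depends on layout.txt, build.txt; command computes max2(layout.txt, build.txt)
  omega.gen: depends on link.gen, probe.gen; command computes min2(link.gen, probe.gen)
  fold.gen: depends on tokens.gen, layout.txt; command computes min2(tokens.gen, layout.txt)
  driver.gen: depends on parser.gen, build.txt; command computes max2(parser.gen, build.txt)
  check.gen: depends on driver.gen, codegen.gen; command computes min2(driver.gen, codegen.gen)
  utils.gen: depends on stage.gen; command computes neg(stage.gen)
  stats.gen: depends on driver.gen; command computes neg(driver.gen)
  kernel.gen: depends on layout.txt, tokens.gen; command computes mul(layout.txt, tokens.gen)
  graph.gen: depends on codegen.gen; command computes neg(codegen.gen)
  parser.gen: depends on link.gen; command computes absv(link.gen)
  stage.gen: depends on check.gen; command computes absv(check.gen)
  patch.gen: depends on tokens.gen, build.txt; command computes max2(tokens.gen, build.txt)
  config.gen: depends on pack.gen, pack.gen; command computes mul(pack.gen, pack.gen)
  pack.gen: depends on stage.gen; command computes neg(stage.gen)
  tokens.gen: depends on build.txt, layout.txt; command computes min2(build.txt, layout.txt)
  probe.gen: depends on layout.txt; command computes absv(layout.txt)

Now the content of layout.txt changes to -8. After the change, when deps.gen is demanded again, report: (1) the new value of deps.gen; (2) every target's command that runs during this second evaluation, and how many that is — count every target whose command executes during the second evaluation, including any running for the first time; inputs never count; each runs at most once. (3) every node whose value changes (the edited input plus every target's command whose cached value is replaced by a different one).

First evaluation (everything demanded from the output):
  probe.gen = absv(-5) = 5
  link.gen = neg(5) = -5
  parser.gen = absv(-5) = 5
  driver.gen = max2(5, -5) = 5
  tokens.gen = min2(-5, -5) = -5
  codegen.gen = max2(-5, -5) = -5
  check.gen = min2(5, -5) = -5
  stage.gen = absv(-5) = 5
  pack.gen = neg(5) = -5
  config.gen = mul(-5, -5) = 25
  deps.gen = neg(25) = -25

Propagation after the edit:
  probe.gen: runs — layout.txt -5->-8; result 8.
  link.gen: runs — probe.gen 5->8; result -8.
  parser.gen: runs — link.gen -5->-8; result 8.
  driver.gen: runs — parser.gen 5->8; result 8.
  tokens.gen: runs — layout.txt -5->-8; result -8.
  codegen.gen: runs — layout.txt -5->-8; tokens.gen -5->-8; result -8.
  check.gen: runs — driver.gen 5->8; codegen.gen -5->-8; result -8.
  stage.gen: runs — check.gen -5->-8; result 8.
  pack.gen: runs — stage.gen 5->8; result -8.
  config.gen: runs — pack.gen -5->-8; pack.gen -5->-8; result 64.
  deps.gen: runs — config.gen 25->64; result -64.

New value of deps.gen: -64.
Target commands that run: check.gen, codegen.gen, config.gen, deps.gen, driver.gen, link.gen, pack.gen, parser.gen, probe.gen, stage.gen, tokens.gen — 11 in total.
Values that change: check.gen, codegen.gen, config.gen, deps.gen, driver.gen, layout.txt, link.gen, pack.gen, parser.gen, probe.gen, stage.gen, tokens.gen.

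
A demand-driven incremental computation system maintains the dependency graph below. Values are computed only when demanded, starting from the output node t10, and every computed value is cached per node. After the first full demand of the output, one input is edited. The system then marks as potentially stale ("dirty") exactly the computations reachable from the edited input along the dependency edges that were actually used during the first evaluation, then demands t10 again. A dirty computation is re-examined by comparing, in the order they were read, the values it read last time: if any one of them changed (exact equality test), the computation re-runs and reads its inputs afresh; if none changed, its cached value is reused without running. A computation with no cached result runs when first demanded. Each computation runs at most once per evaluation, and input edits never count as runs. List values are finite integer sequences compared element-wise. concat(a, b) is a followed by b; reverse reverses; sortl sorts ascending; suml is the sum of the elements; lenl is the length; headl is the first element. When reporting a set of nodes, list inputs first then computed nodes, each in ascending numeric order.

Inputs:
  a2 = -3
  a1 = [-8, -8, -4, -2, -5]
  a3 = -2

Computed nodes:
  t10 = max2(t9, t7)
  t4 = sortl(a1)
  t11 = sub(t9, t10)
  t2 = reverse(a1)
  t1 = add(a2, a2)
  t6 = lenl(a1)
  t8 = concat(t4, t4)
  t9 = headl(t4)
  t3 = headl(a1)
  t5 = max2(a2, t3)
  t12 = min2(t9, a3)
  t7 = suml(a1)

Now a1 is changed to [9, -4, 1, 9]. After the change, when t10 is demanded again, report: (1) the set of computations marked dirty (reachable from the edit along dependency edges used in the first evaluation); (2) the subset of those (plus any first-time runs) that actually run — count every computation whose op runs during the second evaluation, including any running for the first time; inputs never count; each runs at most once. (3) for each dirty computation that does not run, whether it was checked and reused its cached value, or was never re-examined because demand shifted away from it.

First evaluation (everything demanded from the output):
  t4 = sortl([-8, -8, -4, -2, -5]) = [-8, -8, -5, -4, -2]
  t7 = suml([-8, -8, -4, -2, -5]) = -27
  t9 = headl([-8, -8, -5, -4, -2]) = -8
  t10 = max2(-8, -27) = -8

Propagation after the edit:
  t4: runs — a1 [-8, -8, -4, -2, -5]->[9, -4, 1, 9]; result [-4, 1, 9, 9].
  t7: runs — a1 [-8, -8, -4, -2, -5]->[9, -4, 1, 9]; result 15.
  t9: runs — t4 [-8, -8, -5, -4, -2]->[-4, 1, 9, 9]; result -4.
  t10: runs — t9 -8->-4; t7 -27->15; result 15.

Marked dirty: t4, t7, t9, t10.
Computations that run: t4, t7, t9, t10 — 4 in total.
Every dirty computation ran.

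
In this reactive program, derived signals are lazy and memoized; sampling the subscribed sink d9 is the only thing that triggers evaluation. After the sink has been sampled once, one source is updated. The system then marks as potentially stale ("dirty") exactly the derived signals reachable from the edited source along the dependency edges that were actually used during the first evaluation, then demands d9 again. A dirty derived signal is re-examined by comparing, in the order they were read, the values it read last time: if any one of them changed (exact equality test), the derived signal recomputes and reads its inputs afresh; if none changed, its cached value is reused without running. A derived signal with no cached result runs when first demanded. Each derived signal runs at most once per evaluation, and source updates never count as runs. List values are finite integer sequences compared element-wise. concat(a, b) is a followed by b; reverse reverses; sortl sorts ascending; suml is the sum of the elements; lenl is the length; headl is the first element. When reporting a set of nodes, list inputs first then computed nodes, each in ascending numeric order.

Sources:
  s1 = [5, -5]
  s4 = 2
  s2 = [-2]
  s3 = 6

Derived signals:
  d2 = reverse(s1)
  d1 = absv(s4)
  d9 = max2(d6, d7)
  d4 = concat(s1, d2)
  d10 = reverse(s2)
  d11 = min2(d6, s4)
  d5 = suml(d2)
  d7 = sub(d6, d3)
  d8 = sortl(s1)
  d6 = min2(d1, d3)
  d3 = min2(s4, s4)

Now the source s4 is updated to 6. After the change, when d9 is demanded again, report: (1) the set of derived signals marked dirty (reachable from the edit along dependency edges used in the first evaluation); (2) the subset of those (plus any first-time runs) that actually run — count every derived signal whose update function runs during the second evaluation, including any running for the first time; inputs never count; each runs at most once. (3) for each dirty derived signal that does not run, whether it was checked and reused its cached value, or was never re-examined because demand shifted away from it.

The edit dirties: d1, d3, d6, d7, d9.
5 derived signals run: d1, d3, d6, d7, d9.
No dirty derived signal escaped a run.

First demand of the output computes:
  d1 = absv(2) = 2
  d3 = min2(2, 2) = 2
  d6 = min2(2, 2) = 2
  d7 = sub(2, 2) = 0
  d9 = max2(2, 0) = 2

After the edit, cleaning proceeds:
  d1: a read changed (s4 2->6) — executes, giving 6.
  d3: a read changed (s4 2->6; s4 2->6) — executes, giving 6.
  d6: a read changed (d1 2->6; d3 2->6) — executes, giving 6.
  d7: a read changed (d6 2->6; d3 2->6) — executes, giving 0 — identical to its old value.
  d9: a read changed (d6 2->6) — executes, giving 6.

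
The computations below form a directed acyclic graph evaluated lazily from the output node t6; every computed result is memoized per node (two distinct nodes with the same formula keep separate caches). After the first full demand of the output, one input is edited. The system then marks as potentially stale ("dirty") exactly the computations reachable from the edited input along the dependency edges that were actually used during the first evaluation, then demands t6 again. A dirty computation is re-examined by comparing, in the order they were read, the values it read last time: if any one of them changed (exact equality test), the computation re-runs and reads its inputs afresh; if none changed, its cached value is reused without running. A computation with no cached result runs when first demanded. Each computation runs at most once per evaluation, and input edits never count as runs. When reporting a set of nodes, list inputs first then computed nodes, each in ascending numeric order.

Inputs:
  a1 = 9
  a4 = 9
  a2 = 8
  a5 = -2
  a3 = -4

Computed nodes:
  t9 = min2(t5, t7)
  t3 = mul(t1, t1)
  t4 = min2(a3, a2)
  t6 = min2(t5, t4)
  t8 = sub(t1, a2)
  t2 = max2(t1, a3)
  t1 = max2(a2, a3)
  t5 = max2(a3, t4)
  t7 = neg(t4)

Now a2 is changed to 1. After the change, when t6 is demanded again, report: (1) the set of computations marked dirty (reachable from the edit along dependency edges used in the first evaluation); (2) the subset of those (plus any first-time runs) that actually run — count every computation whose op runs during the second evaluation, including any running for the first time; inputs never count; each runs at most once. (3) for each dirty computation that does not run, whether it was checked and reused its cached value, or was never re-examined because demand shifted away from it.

First demand of the output computes:
  t4 = min2(-4, 8) = -4
  t5 = max2(-4, -4) = -4
  t6 = min2(-4, -4) = -4

After the edit, cleaning proceeds:
  t4: a read changed (a2 8->1) — executes, giving -4 — identical to its old value.
  t5: dirty, but its reads are unchanged (a3 unchanged, t4 unchanged); cached -4 stands.
  t6: dirty, but its reads are unchanged (t5 unchanged, t4 unchanged); cached -4 stands.

Note the absorption at t4: it re-runs yet its value is the same, leaving the output's value untouched.

The edit dirties: t4, t5, t6.
1 computations run: t4.
Cache hits after checking: t5, t6.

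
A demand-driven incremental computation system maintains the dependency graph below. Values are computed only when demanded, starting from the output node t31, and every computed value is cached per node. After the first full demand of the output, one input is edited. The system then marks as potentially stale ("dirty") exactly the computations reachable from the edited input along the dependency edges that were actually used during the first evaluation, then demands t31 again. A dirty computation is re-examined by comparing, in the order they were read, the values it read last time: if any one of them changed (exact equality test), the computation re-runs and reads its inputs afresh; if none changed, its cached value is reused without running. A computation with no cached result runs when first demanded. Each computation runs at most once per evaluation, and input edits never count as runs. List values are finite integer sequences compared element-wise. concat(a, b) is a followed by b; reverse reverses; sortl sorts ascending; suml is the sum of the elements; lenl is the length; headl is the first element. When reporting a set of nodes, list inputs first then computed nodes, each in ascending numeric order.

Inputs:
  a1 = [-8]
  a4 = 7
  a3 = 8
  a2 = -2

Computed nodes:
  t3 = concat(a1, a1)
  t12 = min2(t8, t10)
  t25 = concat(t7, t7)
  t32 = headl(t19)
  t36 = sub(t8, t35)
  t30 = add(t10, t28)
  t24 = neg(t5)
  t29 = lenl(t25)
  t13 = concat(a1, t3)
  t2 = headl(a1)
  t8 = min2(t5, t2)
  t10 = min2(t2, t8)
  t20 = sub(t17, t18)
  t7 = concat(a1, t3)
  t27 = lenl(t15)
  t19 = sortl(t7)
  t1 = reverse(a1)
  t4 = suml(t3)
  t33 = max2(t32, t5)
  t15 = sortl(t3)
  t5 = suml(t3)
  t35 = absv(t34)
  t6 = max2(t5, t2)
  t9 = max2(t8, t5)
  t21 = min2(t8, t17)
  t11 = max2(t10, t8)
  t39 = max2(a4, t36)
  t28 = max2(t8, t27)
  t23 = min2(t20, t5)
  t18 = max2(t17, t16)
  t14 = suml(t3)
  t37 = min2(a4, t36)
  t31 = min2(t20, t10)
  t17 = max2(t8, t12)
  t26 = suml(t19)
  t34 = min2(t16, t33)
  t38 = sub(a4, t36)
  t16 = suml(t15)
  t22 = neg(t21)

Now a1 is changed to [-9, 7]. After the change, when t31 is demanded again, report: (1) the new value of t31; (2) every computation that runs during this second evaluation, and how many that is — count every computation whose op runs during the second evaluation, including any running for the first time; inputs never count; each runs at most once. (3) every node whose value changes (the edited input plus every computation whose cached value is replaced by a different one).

First evaluation (everything demanded from the output):
  t2 = headl([-8]) = -8
  t3 = concat([-8], [-8]) = [-8, -8]
  t5 = suml([-8, -8]) = -16
  t8 = min2(-16, -8) = -16
  t10 = min2(-8, -16) = -16
  t12 = min2(-16, -16) = -16
  t15 = sortl([-8, -8]) = [-8, -8]
  t16 = suml([-8, -8]) = -16
  t17 = max2(-16, -16) = -16
  t18 = max2(-16, -16) = -16
  t20 = sub(-16, -16) = 0
  t31 = min2(0, -16) = -16

Propagation after the edit:
  t2: runs — a1 [-8]->[-9, 7]; result -9.
  t3: runs — a1 [-8]->[-9, 7]; a1 [-8]->[-9, 7]; result [-9, 7, -9, 7].
  t5: runs — t3 [-8, -8]->[-9, 7, -9, 7]; result -4.
  t8: runs — t5 -16->-4; t2 -8->-9; result -9.
  t10: runs — t2 -8->-9; t8 -16->-9; result -9.
  t12: runs — t8 -16->-9; t10 -16->-9; result -9.
  t15: runs — t3 [-8, -8]->[-9, 7, -9, 7]; result [-9, -9, 7, 7].
  t16: runs — t15 [-8, -8]->[-9, -9, 7, 7]; result -4.
  t17: runs — t8 -16->-9; t12 -16->-9; result -9.
  t18: runs — t17 -16->-9; t16 -16->-4; result -4.
  t20: runs — t17 -16->-9; t18 -16->-4; result -5.
  t31: runs — t20 0->-5; t10 -16->-9; result -9.

New value of t31: -9.
Computations that run: t2, t3, t5, t8, t10, t12, t15, t16, t17, t18, t20, t31 — 12 in total.
Values that change: a1, t2, t3, t5, t8, t10, t12, t15, t16, t17, t18, t20, t31.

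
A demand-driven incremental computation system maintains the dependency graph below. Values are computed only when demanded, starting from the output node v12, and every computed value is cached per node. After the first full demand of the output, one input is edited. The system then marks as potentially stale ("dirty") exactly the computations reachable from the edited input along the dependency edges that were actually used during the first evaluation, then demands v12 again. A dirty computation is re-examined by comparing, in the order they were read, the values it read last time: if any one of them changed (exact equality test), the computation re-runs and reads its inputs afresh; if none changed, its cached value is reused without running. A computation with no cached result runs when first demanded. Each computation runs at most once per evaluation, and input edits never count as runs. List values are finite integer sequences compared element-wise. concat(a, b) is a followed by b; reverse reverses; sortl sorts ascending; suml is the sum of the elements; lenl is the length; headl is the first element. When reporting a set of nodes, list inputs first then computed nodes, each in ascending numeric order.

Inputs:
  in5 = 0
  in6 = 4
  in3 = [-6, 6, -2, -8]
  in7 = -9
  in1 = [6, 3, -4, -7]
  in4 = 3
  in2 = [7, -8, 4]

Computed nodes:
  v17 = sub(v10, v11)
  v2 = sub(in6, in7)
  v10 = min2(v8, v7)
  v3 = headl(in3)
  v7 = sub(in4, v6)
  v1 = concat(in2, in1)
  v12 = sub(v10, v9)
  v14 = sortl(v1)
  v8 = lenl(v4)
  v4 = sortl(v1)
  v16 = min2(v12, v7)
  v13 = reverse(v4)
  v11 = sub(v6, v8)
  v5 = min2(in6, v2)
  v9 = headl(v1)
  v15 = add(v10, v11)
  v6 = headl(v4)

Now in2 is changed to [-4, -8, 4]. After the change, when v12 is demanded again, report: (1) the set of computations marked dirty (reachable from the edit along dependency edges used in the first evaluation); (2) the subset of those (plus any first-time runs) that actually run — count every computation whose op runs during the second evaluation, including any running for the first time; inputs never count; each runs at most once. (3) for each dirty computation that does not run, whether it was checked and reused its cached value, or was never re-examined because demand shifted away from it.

First evaluation (everything demanded from the output):
  v1 = concat([7, -8, 4], [6, 3, -4, -7]) = [7, -8, 4, 6, 3, -4, -7]
  v4 = sortl([7, -8, 4, 6, 3, -4, -7]) = [-8, -7, -4, 3, 4, 6, 7]
  v6 = headl([-8, -7, -4, 3, 4, 6, 7]) = -8
  v7 = sub(3, -8) = 11
  v8 = lenl([-8, -7, -4, 3, 4, 6, 7]) = 7
  v9 = headl([7, -8, 4, 6, 3, -4, -7]) = 7
  v10 = min2(7, 11) = 7
  v12 = sub(7, 7) = 0

Propagation after the edit:
  v1: runs — in2 [7, -8, 4]->[-4, -8, 4]; result [-4, -8, 4, 6, 3, -4, -7].
  v4: runs — v1 [7, -8, 4, 6, 3, -4, -7]->[-4, -8, 4, 6, 3, -4, -7]; result [-8, -7, -4, -4, 3, 4, 6].
  v6: runs — v4 [-8, -7, -4, 3, 4, 6, 7]->[-8, -7, -4, -4, 3, 4, 6]; result -8 (same value as before).
  v7: checked — values it read are unchanged (in4 unchanged, v6 unchanged); reused cached 11 without running.
  v8: runs — v4 [-8, -7, -4, 3, 4, 6, 7]->[-8, -7, -4, -4, 3, 4, 6]; result 7 (same value as before).
  v9: runs — v1 [7, -8, 4, 6, 3, -4, -7]->[-4, -8, 4, 6, 3, -4, -7]; result -4.
  v10: checked — values it read are unchanged (v8 unchanged, v7 unchanged); reused cached 7 without running.
  v12: runs — v9 7->-4; result 11.

Key observation: the cutoff stops propagation at v7 — its inputs' values are unchanged, so it reuses its cache.

Marked dirty: v1, v4, v6, v7, v8, v9, v10, v12.
Computations that run: v1, v4, v6, v8, v9, v12 — 6 in total.
Checked but reused from cache: v7, v10.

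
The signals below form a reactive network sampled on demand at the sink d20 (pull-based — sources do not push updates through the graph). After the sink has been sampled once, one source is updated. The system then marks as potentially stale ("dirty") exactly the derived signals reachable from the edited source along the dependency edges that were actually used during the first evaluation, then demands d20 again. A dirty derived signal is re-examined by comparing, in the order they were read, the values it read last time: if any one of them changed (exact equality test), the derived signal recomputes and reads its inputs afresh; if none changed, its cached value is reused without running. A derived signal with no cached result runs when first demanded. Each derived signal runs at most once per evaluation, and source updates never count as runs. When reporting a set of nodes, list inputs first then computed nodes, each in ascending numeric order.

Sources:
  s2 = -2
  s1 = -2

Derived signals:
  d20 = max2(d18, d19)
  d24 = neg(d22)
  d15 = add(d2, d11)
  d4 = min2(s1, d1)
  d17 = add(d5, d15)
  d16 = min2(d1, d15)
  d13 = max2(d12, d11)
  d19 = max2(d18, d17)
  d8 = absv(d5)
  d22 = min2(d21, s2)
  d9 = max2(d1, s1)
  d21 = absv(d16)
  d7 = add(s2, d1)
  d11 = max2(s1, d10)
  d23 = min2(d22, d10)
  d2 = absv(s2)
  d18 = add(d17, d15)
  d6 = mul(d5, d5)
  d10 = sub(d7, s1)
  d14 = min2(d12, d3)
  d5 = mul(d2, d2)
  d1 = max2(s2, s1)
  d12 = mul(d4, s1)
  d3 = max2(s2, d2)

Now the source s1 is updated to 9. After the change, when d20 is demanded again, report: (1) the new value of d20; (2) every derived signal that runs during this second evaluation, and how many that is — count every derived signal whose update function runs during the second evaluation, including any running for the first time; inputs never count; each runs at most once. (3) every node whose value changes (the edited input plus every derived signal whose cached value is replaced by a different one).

Initial pass — values computed on the first demand:
  d1 = max2(-2, -2) = -2
  d2 = absv(-2) = 2
  d5 = mul(2, 2) = 4
  d7 = add(-2, -2) = -4
  d10 = sub(-4, -2) = -2
  d11 = max2(-2, -2) = -2
  d15 = add(2, -2) = 0
  d17 = add(4, 0) = 4
  d18 = add(4, 0) = 4
  d19 = max2(4, 4) = 4
  d20 = max2(4, 4) = 4

Second demand — change propagation:
  d1: re-runs because s1 -2->9; new result 9.
  d7: re-runs because d1 -2->9; new result 7.
  d10: re-runs because d7 -4->7; s1 -2->9; new result -2 (unchanged).
  d11: re-runs because s1 -2->9; new result 9.
  d15: re-runs because d11 -2->9; new result 11.
  d17: re-runs because d15 0->11; new result 15.
  d18: re-runs because d17 4->15; d15 0->11; new result 26.
  d19: re-runs because d18 4->26; d17 4->15; new result 26.
  d20: re-runs because d18 4->26; d19 4->26; new result 26.

d20 now evaluates to 26.
Run set: d1, d7, d10, d11, d15, d17, d18, d19, d20 (9 run).
Changed values: s1, d1, d7, d11, d15, d17, d18, d19, d20.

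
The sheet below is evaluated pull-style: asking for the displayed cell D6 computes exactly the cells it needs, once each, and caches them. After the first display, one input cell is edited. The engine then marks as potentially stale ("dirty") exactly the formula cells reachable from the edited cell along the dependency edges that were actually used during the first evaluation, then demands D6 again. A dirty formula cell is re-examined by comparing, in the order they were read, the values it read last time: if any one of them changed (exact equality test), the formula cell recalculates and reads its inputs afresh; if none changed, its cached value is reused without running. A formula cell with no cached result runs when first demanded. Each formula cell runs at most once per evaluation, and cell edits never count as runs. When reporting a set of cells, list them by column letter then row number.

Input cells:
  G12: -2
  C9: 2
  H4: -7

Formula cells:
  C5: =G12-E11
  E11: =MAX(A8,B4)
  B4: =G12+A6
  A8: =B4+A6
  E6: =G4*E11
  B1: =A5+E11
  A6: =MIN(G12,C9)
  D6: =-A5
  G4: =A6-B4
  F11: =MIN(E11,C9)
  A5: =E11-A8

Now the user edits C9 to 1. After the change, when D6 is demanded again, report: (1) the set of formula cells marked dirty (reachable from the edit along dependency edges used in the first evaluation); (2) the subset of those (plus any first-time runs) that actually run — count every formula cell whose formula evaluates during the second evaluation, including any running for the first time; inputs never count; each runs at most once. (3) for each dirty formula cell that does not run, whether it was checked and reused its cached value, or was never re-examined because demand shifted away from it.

The edit dirties: A5, A6, A8, B4, D6, E11.
1 formula cells run: A6.
Cache hits after checking: A5, A8, B4, D6, E11.
Note the absorption at A6: it re-runs yet its value is the same, leaving the output's value untouched.

First demand of the output computes:
  A6 = MIN(-2, 2) = -2
  B4 = -2 + -2 = -4
  A8 = -4 + -2 = -6
  E11 = MAX(-6, -4) = -4
  A5 = -4 - -6 = 2
  D6 = -(2) = -2

After the edit, cleaning proceeds:
  A6: a read changed (C9 2->1) — executes, giving -2 — identical to its old value.
  B4: dirty, but its reads are unchanged (G12 unchanged, A6 unchanged); cached -4 stands.
  A8: dirty, but its reads are unchanged (B4 unchanged, A6 unchanged); cached -6 stands.
  E11: dirty, but its reads are unchanged (A8 unchanged, B4 unchanged); cached -4 stands.
  A5: dirty, but its reads are unchanged (E11 unchanged, A8 unchanged); cached 2 stands.
  D6: dirty, but its reads are unchanged (A5 unchanged); cached -2 stands.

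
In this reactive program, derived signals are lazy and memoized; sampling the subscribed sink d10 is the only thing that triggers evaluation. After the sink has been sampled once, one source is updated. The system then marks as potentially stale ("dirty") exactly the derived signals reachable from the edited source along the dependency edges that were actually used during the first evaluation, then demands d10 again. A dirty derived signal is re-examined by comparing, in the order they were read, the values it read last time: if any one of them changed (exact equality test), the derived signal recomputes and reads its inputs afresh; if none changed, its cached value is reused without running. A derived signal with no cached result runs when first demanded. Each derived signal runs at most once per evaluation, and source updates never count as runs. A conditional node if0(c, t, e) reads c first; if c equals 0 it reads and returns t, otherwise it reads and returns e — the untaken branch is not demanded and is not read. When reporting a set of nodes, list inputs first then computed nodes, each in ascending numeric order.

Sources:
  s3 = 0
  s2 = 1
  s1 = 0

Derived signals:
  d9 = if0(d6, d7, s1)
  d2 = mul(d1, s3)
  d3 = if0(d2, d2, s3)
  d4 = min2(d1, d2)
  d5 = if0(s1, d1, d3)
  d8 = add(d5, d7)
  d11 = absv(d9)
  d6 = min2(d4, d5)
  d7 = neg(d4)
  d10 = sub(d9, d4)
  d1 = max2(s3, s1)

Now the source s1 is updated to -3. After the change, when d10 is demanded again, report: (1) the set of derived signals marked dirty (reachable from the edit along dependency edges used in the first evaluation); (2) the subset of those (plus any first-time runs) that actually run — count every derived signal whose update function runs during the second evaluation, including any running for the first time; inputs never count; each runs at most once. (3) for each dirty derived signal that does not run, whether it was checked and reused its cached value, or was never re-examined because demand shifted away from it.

The edit dirties: d1, d2, d4, d5, d6, d7, d9, d10.
3 derived signals run: d1, d3, d5.
Cache hits after checking: d2, d4, d6, d7, d9, d10.
Note the branch switch — d3 had no cache and runs now for the first time.

First demand of the output computes:
  d1 = max2(0, 0) = 0
  d2 = mul(0, 0) = 0
  d4 = min2(0, 0) = 0
  d5 = if0(s1=0 -> then branch d1) = 0
  d6 = min2(0, 0) = 0
  d7 = neg(0) = 0
  d9 = if0(d6=0 -> then branch d7) = 0
  d10 = sub(0, 0) = 0

After the edit, cleaning proceeds:
  d1: a read changed (s1 0->-3) — executes, giving 0 — identical to its old value.
  d2: dirty, but its reads are unchanged (d1 unchanged, s3 unchanged); cached 0 stands.
  d3: had never run; runs now, result 0.
  d4: dirty, but its reads are unchanged (d1 unchanged, d2 unchanged); cached 0 stands.
  d5: a read changed (s1 0->-3) — executes, giving 0 — identical to its old value.
  d6: dirty, but its reads are unchanged (d4 unchanged, d5 unchanged); cached 0 stands.
  d7: dirty, but its reads are unchanged (d4 unchanged); cached 0 stands.
  d9: dirty, but its reads are unchanged (d6 unchanged, d7 unchanged); cached 0 stands.
  d10: dirty, but its reads are unchanged (d9 unchanged, d4 unchanged); cached 0 stands.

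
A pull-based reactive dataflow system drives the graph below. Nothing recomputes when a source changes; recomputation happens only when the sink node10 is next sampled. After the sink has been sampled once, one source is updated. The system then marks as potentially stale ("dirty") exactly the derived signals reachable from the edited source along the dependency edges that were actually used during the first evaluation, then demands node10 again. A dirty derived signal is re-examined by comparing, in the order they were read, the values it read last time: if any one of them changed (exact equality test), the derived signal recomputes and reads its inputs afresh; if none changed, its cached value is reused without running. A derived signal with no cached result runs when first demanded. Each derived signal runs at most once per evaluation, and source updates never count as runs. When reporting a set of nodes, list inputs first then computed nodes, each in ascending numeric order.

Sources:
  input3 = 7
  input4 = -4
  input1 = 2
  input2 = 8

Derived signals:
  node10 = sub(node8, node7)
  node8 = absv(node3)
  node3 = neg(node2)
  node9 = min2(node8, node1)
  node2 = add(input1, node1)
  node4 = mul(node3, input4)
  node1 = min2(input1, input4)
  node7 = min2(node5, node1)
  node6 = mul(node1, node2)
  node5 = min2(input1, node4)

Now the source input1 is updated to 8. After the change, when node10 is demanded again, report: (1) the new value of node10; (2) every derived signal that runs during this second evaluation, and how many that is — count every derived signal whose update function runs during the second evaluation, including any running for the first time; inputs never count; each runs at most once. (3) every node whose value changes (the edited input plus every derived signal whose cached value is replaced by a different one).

First evaluation (everything demanded from the output):
  node1 = min2(2, -4) = -4
  node2 = add(2, -4) = -2
  node3 = neg(-2) = 2
  node4 = mul(2, -4) = -8
  node5 = min2(2, -8) = -8
  node7 = min2(-8, -4) = -8
  node8 = absv(2) = 2
  node10 = sub(2, -8) = 10

Propagation after the edit:
  node1: runs — input1 2->8; result -4 (same value as before).
  node2: runs — input1 2->8; result 4.
  node3: runs — node2 -2->4; result -4.
  node4: runs — node3 2->-4; result 16.
  node5: runs — input1 2->8; node4 -8->16; result 8.
  node7: runs — node5 -8->8; result -4.
  node8: runs — node3 2->-4; result 4.
  node10: runs — node8 2->4; node7 -8->-4; result 8.

New value of node10: 8.
Derived signals that run: node1, node2, node3, node4, node5, node7, node8, node10 — 8 in total.
Values that change: input1, node2, node3, node4, node5, node7, node8, node10.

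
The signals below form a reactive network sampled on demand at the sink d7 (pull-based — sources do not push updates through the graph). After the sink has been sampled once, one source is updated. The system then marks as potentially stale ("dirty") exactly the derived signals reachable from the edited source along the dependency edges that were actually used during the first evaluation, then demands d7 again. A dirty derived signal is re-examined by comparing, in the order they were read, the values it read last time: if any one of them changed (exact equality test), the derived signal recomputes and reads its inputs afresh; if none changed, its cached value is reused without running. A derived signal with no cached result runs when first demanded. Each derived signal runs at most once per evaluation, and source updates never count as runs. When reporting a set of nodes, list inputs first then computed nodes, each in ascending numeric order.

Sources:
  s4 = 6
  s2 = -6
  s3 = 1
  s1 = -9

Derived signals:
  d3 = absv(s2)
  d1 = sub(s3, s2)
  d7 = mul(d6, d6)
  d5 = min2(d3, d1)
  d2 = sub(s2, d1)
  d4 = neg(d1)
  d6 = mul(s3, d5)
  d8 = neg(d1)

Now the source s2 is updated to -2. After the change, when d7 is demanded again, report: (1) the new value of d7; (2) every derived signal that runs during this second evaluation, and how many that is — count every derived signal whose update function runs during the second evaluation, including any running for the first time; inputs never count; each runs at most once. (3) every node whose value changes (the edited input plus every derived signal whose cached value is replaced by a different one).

d7 now evaluates to 4.
Run set: d1, d3, d5, d6, d7 (5 run).
Changed values: s2, d1, d3, d5, d6, d7.

Initial pass — values computed on the first demand:
  d1 = sub(1, -6) = 7
  d3 = absv(-6) = 6
  d5 = min2(6, 7) = 6
  d6 = mul(1, 6) = 6
  d7 = mul(6, 6) = 36

Second demand — change propagation:
  d1: re-runs because s2 -6->-2; new result 3.
  d3: re-runs because s2 -6->-2; new result 2.
  d5: re-runs because d3 6->2; d1 7->3; new result 2.
  d6: re-runs because d5 6->2; new result 2.
  d7: re-runs because d6 6->2; d6 6->2; new result 4.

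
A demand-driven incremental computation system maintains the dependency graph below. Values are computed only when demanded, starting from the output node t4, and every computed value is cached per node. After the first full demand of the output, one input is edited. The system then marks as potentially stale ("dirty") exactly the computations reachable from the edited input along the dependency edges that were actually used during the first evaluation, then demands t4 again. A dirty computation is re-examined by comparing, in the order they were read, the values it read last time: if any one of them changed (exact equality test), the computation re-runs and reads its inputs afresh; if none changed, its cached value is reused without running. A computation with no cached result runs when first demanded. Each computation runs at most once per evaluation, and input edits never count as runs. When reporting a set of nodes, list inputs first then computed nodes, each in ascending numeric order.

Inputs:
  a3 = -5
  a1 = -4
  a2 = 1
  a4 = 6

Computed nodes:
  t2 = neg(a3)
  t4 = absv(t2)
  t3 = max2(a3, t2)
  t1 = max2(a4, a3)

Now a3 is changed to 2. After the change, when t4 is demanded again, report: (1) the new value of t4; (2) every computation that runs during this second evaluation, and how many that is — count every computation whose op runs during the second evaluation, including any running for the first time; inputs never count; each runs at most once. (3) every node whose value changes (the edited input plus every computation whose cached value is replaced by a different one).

New value of t4: 2.
Computations that run: t2, t4 — 2 in total.
Values that change: a3, t2, t4.

First evaluation (everything demanded from the output):
  t2 = neg(-5) = 5
  t4 = absv(5) = 5

Propagation after the edit:
  t2: runs — a3 -5->2; result -2.
  t4: runs — t2 5->-2; result 2.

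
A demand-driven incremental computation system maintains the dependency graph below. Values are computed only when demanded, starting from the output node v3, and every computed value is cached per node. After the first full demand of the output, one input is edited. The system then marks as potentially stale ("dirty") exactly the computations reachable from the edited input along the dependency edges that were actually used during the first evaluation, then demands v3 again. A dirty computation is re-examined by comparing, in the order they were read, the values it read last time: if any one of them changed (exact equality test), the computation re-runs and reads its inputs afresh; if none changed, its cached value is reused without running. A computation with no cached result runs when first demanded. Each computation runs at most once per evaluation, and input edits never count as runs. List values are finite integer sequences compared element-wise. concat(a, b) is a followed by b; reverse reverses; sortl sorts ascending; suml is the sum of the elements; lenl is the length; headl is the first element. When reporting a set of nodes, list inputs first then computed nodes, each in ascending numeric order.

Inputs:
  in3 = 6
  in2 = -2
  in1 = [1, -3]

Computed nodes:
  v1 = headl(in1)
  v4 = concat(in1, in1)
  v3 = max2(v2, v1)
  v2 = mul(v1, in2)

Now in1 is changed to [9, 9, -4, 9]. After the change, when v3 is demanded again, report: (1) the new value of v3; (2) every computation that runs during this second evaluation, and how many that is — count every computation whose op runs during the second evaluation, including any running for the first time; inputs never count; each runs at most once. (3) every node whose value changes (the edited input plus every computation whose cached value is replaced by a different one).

New value of v3: 9.
Computations that run: v1, v2, v3 — 3 in total.
Values that change: in1, v1, v2, v3.

First evaluation (everything demanded from the output):
  v1 = headl([1, -3]) = 1
  v2 = mul(1, -2) = -2
  v3 = max2(-2, 1) = 1

Propagation after the edit:
  v1: runs — in1 [1, -3]->[9, 9, -4, 9]; result 9.
  v2: runs — v1 1->9; result -18.
  v3: runs — v2 -2->-18; v1 1->9; result 9.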